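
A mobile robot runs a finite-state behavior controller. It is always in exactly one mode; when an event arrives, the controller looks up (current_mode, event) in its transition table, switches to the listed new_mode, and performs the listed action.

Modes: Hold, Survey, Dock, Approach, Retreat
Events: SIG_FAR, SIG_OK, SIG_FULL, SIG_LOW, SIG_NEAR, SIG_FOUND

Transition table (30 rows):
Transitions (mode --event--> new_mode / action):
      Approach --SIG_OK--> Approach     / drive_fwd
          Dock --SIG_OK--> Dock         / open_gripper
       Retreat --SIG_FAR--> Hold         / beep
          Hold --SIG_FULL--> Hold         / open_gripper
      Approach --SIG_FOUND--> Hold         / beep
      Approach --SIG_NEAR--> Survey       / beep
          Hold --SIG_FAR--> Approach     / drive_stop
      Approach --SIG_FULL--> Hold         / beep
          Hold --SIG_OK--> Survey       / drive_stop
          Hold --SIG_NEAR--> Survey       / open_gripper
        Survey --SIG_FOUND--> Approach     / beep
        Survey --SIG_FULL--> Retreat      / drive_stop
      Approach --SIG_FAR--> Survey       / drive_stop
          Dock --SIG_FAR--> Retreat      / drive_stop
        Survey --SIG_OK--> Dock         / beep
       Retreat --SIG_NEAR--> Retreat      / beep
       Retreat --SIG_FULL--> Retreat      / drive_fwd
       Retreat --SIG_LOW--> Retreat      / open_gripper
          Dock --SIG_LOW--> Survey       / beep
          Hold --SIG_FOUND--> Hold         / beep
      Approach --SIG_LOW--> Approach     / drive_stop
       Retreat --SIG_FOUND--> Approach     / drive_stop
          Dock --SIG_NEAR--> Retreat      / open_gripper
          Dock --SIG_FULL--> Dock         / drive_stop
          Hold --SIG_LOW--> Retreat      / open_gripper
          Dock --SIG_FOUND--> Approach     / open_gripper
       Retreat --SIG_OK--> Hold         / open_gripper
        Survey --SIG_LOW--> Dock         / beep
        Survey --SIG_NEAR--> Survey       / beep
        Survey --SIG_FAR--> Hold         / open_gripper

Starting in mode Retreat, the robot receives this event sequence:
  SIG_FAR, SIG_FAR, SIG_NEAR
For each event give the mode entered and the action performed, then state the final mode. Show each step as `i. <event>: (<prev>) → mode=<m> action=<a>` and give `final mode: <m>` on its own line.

1. SIG_FAR: (Retreat) → mode=Hold action=beep
2. SIG_FAR: (Hold) → mode=Approach action=drive_stop
3. SIG_NEAR: (Approach) → mode=Survey action=beep

final mode: Survey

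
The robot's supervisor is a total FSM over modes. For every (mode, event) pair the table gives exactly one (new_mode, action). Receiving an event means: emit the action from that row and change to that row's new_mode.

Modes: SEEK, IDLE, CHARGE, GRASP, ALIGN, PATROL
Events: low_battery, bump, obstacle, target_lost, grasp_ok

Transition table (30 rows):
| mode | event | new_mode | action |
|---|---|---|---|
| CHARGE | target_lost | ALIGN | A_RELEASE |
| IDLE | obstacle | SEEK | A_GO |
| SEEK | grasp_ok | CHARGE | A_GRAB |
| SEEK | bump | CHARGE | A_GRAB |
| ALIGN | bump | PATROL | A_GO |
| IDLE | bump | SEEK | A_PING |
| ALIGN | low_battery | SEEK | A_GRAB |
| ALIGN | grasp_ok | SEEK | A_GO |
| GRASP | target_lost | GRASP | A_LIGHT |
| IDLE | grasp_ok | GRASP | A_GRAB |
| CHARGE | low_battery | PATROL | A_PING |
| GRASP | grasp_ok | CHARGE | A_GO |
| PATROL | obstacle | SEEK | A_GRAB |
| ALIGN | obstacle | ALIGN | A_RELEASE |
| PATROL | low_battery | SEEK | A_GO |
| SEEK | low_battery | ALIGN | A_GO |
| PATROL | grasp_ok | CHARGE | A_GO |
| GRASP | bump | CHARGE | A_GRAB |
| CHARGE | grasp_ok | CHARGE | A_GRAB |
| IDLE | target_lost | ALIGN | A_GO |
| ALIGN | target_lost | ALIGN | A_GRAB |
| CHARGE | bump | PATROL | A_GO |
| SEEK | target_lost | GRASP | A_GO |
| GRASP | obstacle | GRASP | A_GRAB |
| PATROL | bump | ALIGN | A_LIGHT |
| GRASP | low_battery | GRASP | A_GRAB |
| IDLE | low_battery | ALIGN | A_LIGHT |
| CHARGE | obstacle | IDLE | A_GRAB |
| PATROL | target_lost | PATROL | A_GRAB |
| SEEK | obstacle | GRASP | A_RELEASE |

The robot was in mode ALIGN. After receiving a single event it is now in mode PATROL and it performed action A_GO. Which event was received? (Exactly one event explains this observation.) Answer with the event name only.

bump

try low_battery: (ALIGN, low_battery) → (SEEK, A_GRAB)
try bump: (ALIGN, bump) → (PATROL, A_GO)  ← matches
try obstacle: (ALIGN, obstacle) → (ALIGN, A_RELEASE)
try target_lost: (ALIGN, target_lost) → (ALIGN, A_GRAB)
try grasp_ok: (ALIGN, grasp_ok) → (SEEK, A_GO)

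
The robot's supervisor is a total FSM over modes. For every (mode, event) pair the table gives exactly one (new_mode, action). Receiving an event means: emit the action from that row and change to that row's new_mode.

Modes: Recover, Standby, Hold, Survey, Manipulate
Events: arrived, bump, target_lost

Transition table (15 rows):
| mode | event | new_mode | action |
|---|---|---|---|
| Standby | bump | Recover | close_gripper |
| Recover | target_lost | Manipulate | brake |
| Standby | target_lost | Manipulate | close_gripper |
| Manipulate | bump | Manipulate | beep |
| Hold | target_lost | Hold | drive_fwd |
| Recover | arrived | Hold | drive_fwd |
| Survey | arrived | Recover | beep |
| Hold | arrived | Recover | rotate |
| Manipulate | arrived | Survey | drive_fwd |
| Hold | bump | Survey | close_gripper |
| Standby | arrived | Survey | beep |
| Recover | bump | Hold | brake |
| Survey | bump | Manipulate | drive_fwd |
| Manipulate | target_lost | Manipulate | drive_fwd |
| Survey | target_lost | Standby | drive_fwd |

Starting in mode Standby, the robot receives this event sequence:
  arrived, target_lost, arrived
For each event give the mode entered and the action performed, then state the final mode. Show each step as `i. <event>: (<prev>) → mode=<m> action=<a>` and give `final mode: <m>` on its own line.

final mode: Survey

1. arrived: (Standby) → mode=Survey action=beep
2. target_lost: (Survey) → mode=Standby action=drive_fwd
3. arrived: (Standby) → mode=Survey action=beep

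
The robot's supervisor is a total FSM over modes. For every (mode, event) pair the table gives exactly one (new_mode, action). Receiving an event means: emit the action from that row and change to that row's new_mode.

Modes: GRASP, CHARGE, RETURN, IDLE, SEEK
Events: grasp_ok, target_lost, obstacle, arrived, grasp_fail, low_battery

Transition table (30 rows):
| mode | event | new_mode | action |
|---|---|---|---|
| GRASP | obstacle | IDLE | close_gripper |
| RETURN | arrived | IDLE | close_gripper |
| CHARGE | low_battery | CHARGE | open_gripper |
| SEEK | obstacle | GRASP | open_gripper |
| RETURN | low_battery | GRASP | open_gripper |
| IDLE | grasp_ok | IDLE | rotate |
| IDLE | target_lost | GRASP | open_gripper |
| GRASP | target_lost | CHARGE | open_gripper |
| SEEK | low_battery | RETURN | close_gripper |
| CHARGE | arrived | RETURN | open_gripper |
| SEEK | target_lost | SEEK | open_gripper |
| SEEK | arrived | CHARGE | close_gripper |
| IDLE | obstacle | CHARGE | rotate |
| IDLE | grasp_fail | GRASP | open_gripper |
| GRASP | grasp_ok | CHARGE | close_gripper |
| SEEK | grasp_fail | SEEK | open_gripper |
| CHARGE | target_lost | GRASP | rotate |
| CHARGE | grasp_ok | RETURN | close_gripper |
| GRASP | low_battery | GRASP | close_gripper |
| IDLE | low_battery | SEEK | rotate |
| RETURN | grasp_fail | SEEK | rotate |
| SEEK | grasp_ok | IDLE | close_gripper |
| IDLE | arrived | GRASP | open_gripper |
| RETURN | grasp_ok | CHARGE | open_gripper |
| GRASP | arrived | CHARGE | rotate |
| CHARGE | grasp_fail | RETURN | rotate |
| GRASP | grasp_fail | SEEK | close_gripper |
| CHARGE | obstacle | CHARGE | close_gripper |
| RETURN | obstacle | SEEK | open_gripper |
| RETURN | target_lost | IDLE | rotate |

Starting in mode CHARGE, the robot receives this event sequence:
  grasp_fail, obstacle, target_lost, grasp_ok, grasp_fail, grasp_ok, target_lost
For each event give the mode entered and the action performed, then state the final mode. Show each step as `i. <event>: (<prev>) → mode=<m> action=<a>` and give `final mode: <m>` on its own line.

final mode: GRASP

1. grasp_fail: (CHARGE) → mode=RETURN action=rotate
2. obstacle: (RETURN) → mode=SEEK action=open_gripper
3. target_lost: (SEEK) → mode=SEEK action=open_gripper
4. grasp_ok: (SEEK) → mode=IDLE action=close_gripper
5. grasp_fail: (IDLE) → mode=GRASP action=open_gripper
6. grasp_ok: (GRASP) → mode=CHARGE action=close_gripper
7. target_lost: (CHARGE) → mode=GRASP action=rotate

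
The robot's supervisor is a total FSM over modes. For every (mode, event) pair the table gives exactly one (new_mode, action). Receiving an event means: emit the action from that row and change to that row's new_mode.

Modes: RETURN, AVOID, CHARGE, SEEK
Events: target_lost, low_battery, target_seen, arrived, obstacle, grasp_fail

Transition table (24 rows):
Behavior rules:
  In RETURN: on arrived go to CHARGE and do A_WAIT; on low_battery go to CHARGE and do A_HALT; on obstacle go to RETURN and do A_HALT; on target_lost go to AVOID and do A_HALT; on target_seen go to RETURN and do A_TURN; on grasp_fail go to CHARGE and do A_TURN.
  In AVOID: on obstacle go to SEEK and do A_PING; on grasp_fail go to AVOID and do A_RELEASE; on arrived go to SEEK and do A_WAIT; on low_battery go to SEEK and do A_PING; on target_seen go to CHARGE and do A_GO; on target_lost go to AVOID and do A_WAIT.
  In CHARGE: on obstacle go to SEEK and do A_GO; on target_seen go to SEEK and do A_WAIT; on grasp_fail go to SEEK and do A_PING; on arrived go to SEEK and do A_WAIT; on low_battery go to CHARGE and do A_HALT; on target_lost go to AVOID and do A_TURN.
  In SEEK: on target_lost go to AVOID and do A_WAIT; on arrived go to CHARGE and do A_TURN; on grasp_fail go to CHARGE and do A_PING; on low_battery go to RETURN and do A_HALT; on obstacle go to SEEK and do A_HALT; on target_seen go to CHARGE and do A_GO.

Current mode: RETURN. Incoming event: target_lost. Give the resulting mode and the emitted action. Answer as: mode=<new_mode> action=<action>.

mode=AVOID action=A_HALT

current mode = RETURN; filter table to that mode:
  (RETURN, arrived) → (CHARGE, A_WAIT)
  (RETURN, low_battery) → (CHARGE, A_HALT)
  (RETURN, obstacle) → (RETURN, A_HALT)
  (RETURN, target_lost) → (AVOID, A_HALT)  ← event matches
  (RETURN, target_seen) → (RETURN, A_TURN)
  (RETURN, grasp_fail) → (CHARGE, A_TURN)
event = target_lost selects (AVOID, A_HALT)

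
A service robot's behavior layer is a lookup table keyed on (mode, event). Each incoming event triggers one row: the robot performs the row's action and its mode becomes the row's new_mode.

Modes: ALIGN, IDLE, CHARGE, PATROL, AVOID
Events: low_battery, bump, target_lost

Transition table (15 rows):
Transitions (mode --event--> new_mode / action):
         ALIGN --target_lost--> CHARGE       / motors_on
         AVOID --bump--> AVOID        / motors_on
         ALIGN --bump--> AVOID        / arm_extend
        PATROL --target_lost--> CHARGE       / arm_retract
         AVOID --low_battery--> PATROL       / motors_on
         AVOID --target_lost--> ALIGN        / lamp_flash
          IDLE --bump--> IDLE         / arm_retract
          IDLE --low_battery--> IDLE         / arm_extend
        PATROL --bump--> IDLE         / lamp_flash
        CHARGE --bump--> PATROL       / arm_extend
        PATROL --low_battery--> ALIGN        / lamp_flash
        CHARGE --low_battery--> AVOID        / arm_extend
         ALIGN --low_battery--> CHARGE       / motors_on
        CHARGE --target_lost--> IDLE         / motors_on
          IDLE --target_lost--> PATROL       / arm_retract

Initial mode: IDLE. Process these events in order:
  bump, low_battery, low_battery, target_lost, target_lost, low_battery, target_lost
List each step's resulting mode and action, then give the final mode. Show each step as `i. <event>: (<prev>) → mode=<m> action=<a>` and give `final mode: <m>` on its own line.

1. bump: (IDLE) → mode=IDLE action=arm_retract
2. low_battery: (IDLE) → mode=IDLE action=arm_extend
3. low_battery: (IDLE) → mode=IDLE action=arm_extend
4. target_lost: (IDLE) → mode=PATROL action=arm_retract
5. target_lost: (PATROL) → mode=CHARGE action=arm_retract
6. low_battery: (CHARGE) → mode=AVOID action=arm_extend
7. target_lost: (AVOID) → mode=ALIGN action=lamp_flash

final mode: ALIGN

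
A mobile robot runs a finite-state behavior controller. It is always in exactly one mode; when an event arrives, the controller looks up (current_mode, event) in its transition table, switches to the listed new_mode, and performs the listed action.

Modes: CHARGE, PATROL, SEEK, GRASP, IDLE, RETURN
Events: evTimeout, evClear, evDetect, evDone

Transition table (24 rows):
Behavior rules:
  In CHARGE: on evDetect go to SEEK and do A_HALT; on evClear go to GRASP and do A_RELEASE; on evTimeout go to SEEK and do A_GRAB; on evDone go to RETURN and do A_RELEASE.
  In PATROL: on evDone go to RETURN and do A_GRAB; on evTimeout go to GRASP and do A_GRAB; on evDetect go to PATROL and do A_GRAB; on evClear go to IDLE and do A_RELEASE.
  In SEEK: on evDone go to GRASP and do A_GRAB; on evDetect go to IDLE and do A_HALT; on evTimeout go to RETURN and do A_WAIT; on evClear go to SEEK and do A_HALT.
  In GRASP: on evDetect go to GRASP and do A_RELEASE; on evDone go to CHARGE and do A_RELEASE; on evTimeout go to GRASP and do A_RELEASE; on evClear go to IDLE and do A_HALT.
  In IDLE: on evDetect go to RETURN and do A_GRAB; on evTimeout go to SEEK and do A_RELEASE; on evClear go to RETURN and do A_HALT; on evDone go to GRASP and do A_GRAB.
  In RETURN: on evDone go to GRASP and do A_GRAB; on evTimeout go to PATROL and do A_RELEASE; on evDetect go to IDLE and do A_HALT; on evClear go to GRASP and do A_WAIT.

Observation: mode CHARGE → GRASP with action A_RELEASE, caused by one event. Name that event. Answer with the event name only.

try evTimeout: (CHARGE, evTimeout) → (SEEK, A_GRAB)
try evClear: (CHARGE, evClear) → (GRASP, A_RELEASE)  ← matches
try evDetect: (CHARGE, evDetect) → (SEEK, A_HALT)
try evDone: (CHARGE, evDone) → (RETURN, A_RELEASE)

evClear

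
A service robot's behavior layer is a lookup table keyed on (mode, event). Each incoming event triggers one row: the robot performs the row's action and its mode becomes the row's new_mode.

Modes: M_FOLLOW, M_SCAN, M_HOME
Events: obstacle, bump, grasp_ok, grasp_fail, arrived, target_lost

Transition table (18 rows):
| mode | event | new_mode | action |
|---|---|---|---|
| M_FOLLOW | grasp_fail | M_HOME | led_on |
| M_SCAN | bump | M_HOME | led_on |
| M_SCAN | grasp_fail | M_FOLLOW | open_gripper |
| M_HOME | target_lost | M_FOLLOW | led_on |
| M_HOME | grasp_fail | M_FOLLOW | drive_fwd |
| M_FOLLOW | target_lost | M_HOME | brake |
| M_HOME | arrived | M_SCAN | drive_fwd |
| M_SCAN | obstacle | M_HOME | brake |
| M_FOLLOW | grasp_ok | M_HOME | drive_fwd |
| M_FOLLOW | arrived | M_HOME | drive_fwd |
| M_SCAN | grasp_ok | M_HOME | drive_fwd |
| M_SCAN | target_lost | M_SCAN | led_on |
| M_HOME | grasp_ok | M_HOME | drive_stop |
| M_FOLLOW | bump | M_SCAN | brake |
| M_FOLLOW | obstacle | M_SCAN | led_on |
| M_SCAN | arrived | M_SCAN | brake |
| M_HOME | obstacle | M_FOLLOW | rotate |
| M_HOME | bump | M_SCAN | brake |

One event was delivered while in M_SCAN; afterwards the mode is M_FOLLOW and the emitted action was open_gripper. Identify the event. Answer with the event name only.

grasp_fail

try obstacle: (M_SCAN, obstacle) → (M_HOME, brake)
try bump: (M_SCAN, bump) → (M_HOME, led_on)
try grasp_ok: (M_SCAN, grasp_ok) → (M_HOME, drive_fwd)
try grasp_fail: (M_SCAN, grasp_fail) → (M_FOLLOW, open_gripper)  ← matches
try arrived: (M_SCAN, arrived) → (M_SCAN, brake)
try target_lost: (M_SCAN, target_lost) → (M_SCAN, led_on)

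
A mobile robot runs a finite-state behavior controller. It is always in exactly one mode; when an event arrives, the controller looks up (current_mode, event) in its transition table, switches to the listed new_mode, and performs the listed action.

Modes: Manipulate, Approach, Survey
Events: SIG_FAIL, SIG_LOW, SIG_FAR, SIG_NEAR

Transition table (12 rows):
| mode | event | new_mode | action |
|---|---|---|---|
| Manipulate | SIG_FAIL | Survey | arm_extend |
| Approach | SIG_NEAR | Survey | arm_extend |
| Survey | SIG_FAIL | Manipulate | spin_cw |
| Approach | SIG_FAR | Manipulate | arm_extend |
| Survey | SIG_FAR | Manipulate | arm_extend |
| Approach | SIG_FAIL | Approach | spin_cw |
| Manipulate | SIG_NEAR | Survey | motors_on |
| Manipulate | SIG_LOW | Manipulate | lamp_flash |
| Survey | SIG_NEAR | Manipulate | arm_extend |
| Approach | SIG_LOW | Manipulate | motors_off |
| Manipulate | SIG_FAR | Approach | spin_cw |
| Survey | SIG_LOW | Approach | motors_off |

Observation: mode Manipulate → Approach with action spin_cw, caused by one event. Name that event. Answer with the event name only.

try SIG_FAIL: (Manipulate, SIG_FAIL) → (Survey, arm_extend)
try SIG_LOW: (Manipulate, SIG_LOW) → (Manipulate, lamp_flash)
try SIG_FAR: (Manipulate, SIG_FAR) → (Approach, spin_cw)  ← matches
try SIG_NEAR: (Manipulate, SIG_NEAR) → (Survey, motors_on)

SIG_FAR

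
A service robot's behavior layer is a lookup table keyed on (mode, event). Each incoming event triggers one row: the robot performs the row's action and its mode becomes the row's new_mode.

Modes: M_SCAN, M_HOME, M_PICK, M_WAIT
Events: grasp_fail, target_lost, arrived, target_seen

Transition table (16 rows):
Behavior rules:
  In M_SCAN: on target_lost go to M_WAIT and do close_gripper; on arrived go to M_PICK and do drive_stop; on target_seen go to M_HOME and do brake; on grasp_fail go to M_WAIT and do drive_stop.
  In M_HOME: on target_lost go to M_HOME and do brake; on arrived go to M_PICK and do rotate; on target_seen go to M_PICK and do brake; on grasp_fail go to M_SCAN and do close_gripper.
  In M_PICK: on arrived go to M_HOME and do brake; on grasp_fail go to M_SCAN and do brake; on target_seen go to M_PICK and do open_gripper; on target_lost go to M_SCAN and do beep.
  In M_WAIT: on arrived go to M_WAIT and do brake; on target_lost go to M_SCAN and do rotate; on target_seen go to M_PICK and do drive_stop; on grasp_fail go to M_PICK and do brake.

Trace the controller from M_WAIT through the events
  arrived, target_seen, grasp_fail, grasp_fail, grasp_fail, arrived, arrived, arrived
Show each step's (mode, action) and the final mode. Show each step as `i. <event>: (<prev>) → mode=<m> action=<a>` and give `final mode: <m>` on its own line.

1. arrived: (M_WAIT) → mode=M_WAIT action=brake
2. target_seen: (M_WAIT) → mode=M_PICK action=drive_stop
3. grasp_fail: (M_PICK) → mode=M_SCAN action=brake
4. grasp_fail: (M_SCAN) → mode=M_WAIT action=drive_stop
5. grasp_fail: (M_WAIT) → mode=M_PICK action=brake
6. arrived: (M_PICK) → mode=M_HOME action=brake
7. arrived: (M_HOME) → mode=M_PICK action=rotate
8. arrived: (M_PICK) → mode=M_HOME action=brake

final mode: M_HOME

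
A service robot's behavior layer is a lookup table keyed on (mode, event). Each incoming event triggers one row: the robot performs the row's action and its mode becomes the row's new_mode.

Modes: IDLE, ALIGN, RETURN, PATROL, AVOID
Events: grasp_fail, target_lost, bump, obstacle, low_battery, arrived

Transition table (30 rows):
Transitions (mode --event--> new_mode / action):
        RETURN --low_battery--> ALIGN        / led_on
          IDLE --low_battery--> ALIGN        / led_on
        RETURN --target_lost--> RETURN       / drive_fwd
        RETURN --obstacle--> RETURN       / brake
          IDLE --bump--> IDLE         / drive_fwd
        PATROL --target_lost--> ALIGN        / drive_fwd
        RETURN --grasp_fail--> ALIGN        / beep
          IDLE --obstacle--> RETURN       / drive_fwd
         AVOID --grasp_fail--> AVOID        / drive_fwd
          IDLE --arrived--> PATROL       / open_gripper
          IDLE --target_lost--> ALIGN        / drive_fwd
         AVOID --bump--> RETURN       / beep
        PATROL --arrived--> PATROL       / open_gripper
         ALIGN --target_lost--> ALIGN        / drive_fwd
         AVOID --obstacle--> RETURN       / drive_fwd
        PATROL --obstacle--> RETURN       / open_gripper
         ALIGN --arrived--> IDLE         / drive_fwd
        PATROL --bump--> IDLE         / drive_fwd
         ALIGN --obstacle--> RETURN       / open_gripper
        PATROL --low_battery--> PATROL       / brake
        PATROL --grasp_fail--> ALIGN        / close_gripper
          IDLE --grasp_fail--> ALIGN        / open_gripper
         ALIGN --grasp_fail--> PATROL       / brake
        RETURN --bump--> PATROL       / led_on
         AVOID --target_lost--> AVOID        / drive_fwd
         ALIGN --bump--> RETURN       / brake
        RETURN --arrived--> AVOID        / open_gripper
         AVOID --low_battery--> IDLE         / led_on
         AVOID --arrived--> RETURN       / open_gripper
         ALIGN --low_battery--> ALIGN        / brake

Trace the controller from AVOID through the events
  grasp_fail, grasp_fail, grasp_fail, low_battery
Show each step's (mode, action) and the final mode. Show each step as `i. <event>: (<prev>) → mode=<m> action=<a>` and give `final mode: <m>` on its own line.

final mode: IDLE

1. grasp_fail: (AVOID) → mode=AVOID action=drive_fwd
2. grasp_fail: (AVOID) → mode=AVOID action=drive_fwd
3. grasp_fail: (AVOID) → mode=AVOID action=drive_fwd
4. low_battery: (AVOID) → mode=IDLE action=led_on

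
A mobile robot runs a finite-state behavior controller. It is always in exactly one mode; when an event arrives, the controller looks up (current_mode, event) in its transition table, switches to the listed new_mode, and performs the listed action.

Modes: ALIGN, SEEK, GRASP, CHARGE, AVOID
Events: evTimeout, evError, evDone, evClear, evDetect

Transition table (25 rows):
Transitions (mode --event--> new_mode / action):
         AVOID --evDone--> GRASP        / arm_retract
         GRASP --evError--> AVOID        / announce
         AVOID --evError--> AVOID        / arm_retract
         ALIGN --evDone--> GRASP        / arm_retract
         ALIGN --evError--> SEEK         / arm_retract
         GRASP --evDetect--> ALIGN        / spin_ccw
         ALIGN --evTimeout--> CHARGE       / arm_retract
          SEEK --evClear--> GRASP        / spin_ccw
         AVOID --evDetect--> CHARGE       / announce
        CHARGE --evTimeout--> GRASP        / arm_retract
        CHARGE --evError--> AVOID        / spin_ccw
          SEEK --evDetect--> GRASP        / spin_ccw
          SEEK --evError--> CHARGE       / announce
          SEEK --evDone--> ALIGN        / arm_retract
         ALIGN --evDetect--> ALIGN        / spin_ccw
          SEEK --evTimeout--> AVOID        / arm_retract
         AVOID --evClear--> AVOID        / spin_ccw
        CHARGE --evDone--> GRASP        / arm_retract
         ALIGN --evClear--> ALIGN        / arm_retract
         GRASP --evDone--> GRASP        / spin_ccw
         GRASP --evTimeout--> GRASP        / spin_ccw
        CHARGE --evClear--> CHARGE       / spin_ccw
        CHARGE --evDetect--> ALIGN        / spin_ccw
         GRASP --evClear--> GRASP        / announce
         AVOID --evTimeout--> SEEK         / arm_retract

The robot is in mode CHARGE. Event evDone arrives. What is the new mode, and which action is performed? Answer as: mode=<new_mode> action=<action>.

mode=GRASP action=arm_retract

current mode = CHARGE; filter table to that mode:
  (CHARGE, evTimeout) → (GRASP, arm_retract)
  (CHARGE, evError) → (AVOID, spin_ccw)
  (CHARGE, evDone) → (GRASP, arm_retract)  ← event matches
  (CHARGE, evClear) → (CHARGE, spin_ccw)
  (CHARGE, evDetect) → (ALIGN, spin_ccw)
event = evDone selects (GRASP, arm_retract)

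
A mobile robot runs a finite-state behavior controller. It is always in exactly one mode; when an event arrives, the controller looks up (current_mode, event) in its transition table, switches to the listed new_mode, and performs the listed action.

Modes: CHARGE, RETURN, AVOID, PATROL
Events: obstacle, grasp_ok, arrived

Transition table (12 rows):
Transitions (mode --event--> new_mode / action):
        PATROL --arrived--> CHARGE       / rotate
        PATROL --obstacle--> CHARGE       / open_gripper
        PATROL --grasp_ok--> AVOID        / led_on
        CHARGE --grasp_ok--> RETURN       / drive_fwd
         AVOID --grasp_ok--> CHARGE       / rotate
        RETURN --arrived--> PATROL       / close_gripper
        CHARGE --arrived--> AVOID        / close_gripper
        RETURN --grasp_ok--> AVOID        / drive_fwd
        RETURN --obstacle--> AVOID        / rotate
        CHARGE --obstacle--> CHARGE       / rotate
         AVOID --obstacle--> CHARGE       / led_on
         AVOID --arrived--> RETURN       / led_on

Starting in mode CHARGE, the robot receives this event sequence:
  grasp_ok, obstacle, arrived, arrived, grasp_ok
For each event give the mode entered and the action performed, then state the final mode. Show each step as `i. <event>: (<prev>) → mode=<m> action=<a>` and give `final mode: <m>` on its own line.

1. grasp_ok: (CHARGE) → mode=RETURN action=drive_fwd
2. obstacle: (RETURN) → mode=AVOID action=rotate
3. arrived: (AVOID) → mode=RETURN action=led_on
4. arrived: (RETURN) → mode=PATROL action=close_gripper
5. grasp_ok: (PATROL) → mode=AVOID action=led_on

final mode: AVOID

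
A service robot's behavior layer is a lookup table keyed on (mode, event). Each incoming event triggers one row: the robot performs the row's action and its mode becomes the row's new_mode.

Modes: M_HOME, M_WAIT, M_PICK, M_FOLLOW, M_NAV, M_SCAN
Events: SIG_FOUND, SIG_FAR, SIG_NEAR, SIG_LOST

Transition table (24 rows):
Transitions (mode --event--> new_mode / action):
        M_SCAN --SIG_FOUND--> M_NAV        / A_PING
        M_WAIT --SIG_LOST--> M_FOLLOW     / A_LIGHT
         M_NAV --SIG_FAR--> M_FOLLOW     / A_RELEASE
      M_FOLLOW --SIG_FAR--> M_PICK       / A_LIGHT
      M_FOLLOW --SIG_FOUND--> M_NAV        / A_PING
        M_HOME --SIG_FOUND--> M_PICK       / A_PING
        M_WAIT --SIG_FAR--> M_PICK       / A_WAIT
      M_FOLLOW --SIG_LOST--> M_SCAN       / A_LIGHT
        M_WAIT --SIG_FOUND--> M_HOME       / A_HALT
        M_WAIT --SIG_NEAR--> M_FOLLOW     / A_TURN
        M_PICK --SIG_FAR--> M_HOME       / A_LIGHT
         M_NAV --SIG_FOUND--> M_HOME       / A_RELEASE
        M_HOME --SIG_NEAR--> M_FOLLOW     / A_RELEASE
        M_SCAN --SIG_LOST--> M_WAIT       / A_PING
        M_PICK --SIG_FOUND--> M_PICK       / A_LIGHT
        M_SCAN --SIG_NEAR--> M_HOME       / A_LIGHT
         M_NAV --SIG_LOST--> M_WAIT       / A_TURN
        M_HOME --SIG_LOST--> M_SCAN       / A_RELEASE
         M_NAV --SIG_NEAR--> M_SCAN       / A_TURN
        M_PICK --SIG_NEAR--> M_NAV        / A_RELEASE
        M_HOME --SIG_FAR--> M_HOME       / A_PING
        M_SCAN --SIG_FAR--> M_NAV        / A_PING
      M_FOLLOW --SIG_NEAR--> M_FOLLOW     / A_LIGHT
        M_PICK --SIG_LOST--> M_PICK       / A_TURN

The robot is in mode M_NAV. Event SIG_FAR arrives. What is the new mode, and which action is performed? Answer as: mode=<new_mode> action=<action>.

mode=M_FOLLOW action=A_RELEASE

current mode = M_NAV; filter table to that mode:
  (M_NAV, SIG_FAR) → (M_FOLLOW, A_RELEASE)  ← event matches
  (M_NAV, SIG_FOUND) → (M_HOME, A_RELEASE)
  (M_NAV, SIG_LOST) → (M_WAIT, A_TURN)
  (M_NAV, SIG_NEAR) → (M_SCAN, A_TURN)
event = SIG_FAR selects (M_FOLLOW, A_RELEASE)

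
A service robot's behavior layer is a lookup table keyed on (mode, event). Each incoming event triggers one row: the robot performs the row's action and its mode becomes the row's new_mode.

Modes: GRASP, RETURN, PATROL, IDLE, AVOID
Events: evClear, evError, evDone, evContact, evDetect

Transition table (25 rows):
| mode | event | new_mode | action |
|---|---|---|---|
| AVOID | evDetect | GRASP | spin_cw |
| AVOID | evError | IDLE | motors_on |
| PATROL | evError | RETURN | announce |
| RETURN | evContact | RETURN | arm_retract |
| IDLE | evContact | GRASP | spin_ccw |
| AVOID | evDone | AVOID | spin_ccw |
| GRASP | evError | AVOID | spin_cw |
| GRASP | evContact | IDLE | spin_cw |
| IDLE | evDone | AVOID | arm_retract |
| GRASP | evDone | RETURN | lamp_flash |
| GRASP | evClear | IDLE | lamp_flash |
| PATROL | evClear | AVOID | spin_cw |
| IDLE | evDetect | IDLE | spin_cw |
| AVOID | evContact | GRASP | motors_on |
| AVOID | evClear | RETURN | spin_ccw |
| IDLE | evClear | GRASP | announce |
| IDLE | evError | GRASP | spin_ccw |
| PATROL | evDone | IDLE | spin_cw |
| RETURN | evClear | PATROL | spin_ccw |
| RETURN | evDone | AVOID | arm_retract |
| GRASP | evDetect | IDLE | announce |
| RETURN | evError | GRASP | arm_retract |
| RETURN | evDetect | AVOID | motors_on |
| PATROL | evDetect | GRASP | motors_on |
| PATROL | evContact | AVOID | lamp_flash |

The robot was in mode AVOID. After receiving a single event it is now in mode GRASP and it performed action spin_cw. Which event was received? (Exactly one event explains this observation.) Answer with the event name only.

evDetect

try evClear: (AVOID, evClear) → (RETURN, spin_ccw)
try evError: (AVOID, evError) → (IDLE, motors_on)
try evDone: (AVOID, evDone) → (AVOID, spin_ccw)
try evContact: (AVOID, evContact) → (GRASP, motors_on)
try evDetect: (AVOID, evDetect) → (GRASP, spin_cw)  ← matches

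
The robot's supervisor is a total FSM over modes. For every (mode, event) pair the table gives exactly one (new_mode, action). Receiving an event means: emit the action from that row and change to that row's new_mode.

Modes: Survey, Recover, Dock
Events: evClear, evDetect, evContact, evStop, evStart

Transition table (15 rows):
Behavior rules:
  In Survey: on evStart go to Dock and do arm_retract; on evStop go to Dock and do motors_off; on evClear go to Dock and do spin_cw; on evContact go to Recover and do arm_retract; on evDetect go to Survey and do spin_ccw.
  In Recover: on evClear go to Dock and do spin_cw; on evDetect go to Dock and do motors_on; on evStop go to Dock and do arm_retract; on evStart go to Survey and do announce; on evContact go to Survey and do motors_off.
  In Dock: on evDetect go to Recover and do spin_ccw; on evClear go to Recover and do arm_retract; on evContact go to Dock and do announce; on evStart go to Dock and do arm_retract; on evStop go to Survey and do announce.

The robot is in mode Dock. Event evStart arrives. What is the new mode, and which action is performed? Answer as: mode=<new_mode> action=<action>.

mode=Dock action=arm_retract

current mode = Dock; filter table to that mode:
  (Dock, evDetect) → (Recover, spin_ccw)
  (Dock, evClear) → (Recover, arm_retract)
  (Dock, evContact) → (Dock, announce)
  (Dock, evStart) → (Dock, arm_retract)  ← event matches
  (Dock, evStop) → (Survey, announce)
event = evStart selects (Dock, arm_retract)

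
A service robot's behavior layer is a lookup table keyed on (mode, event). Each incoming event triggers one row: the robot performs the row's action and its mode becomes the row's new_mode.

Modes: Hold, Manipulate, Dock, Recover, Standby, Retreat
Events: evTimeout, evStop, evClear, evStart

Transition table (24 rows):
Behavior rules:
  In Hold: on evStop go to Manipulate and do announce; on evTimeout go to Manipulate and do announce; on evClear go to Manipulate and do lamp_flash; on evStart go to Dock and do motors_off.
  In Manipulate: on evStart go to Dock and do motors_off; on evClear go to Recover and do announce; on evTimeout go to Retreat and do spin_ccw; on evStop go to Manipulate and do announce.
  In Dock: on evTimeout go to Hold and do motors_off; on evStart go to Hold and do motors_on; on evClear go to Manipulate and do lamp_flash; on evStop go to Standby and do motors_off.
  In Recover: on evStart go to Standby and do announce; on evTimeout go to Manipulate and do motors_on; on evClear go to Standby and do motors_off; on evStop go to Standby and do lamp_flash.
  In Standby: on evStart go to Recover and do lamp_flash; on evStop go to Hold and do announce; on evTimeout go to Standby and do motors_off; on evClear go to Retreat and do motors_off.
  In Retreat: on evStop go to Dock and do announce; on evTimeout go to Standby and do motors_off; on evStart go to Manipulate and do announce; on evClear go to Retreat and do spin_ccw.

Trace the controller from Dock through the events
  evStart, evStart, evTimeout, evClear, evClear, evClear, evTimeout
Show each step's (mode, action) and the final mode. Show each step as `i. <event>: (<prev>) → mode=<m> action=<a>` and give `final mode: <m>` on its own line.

1. evStart: (Dock) → mode=Hold action=motors_on
2. evStart: (Hold) → mode=Dock action=motors_off
3. evTimeout: (Dock) → mode=Hold action=motors_off
4. evClear: (Hold) → mode=Manipulate action=lamp_flash
5. evClear: (Manipulate) → mode=Recover action=announce
6. evClear: (Recover) → mode=Standby action=motors_off
7. evTimeout: (Standby) → mode=Standby action=motors_off

final mode: Standby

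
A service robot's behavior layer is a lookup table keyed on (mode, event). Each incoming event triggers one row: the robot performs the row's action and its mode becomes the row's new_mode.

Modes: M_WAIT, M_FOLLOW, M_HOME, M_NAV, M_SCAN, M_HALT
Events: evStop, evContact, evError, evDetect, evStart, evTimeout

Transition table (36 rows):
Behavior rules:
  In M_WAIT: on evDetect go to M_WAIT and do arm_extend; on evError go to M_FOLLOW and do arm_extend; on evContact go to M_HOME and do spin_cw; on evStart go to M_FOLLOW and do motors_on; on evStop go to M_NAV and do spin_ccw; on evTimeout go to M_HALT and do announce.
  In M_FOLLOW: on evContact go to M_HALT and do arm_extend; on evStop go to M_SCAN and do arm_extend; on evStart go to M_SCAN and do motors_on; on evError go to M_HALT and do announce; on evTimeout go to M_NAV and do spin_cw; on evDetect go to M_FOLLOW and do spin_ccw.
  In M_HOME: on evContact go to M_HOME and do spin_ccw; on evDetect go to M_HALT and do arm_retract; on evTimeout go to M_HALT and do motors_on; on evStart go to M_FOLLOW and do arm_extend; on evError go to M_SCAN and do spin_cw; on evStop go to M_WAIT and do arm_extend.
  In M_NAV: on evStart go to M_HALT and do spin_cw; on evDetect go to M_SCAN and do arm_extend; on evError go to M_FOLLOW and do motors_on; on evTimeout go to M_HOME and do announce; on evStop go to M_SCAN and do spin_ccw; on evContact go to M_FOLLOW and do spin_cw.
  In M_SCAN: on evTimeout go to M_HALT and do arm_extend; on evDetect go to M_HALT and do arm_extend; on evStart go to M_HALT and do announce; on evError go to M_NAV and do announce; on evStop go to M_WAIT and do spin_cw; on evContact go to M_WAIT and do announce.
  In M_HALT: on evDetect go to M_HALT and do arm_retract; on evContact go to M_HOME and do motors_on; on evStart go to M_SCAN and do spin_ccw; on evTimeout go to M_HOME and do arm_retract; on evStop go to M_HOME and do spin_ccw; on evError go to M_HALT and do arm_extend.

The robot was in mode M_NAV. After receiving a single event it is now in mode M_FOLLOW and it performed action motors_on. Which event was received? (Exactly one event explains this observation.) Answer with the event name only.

try evStop: (M_NAV, evStop) → (M_SCAN, spin_ccw)
try evContact: (M_NAV, evContact) → (M_FOLLOW, spin_cw)
try evError: (M_NAV, evError) → (M_FOLLOW, motors_on)  ← matches
try evDetect: (M_NAV, evDetect) → (M_SCAN, arm_extend)
try evStart: (M_NAV, evStart) → (M_HALT, spin_cw)
try evTimeout: (M_NAV, evTimeout) → (M_HOME, announce)

evError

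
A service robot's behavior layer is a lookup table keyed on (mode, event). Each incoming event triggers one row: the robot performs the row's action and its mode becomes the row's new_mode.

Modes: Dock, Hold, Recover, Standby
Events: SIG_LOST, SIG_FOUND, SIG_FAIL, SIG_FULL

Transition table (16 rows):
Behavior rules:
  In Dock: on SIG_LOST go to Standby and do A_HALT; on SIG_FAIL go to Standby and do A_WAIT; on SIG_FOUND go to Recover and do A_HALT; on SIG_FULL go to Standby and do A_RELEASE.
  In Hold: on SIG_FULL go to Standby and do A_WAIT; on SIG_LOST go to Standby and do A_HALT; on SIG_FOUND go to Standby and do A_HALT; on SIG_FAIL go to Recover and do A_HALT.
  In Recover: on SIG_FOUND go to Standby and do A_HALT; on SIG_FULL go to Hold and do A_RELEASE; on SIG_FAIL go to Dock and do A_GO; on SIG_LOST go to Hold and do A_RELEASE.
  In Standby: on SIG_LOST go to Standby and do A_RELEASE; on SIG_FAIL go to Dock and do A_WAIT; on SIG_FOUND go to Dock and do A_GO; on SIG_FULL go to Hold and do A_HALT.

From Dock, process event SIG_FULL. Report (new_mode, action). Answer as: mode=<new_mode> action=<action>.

current mode = Dock; filter table to that mode:
  (Dock, SIG_LOST) → (Standby, A_HALT)
  (Dock, SIG_FAIL) → (Standby, A_WAIT)
  (Dock, SIG_FOUND) → (Recover, A_HALT)
  (Dock, SIG_FULL) → (Standby, A_RELEASE)  ← event matches
event = SIG_FULL selects (Standby, A_RELEASE)

mode=Standby action=A_RELEASE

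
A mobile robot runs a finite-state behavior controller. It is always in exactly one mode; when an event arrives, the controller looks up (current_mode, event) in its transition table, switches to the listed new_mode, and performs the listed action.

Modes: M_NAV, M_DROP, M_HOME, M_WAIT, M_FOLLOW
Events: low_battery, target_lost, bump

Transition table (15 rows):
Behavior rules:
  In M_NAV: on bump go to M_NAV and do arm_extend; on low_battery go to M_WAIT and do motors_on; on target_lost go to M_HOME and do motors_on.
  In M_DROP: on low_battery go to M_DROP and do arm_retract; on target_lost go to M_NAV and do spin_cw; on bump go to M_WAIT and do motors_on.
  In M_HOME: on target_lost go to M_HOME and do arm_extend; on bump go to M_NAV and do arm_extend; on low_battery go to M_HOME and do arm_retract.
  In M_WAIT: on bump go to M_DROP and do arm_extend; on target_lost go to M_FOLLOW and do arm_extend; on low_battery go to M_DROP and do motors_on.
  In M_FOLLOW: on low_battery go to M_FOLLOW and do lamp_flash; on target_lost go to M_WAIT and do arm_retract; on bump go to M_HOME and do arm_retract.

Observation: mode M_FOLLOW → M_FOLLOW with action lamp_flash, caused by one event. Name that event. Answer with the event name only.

low_battery

try low_battery: (M_FOLLOW, low_battery) → (M_FOLLOW, lamp_flash)  ← matches
try target_lost: (M_FOLLOW, target_lost) → (M_WAIT, arm_retract)
try bump: (M_FOLLOW, bump) → (M_HOME, arm_retract)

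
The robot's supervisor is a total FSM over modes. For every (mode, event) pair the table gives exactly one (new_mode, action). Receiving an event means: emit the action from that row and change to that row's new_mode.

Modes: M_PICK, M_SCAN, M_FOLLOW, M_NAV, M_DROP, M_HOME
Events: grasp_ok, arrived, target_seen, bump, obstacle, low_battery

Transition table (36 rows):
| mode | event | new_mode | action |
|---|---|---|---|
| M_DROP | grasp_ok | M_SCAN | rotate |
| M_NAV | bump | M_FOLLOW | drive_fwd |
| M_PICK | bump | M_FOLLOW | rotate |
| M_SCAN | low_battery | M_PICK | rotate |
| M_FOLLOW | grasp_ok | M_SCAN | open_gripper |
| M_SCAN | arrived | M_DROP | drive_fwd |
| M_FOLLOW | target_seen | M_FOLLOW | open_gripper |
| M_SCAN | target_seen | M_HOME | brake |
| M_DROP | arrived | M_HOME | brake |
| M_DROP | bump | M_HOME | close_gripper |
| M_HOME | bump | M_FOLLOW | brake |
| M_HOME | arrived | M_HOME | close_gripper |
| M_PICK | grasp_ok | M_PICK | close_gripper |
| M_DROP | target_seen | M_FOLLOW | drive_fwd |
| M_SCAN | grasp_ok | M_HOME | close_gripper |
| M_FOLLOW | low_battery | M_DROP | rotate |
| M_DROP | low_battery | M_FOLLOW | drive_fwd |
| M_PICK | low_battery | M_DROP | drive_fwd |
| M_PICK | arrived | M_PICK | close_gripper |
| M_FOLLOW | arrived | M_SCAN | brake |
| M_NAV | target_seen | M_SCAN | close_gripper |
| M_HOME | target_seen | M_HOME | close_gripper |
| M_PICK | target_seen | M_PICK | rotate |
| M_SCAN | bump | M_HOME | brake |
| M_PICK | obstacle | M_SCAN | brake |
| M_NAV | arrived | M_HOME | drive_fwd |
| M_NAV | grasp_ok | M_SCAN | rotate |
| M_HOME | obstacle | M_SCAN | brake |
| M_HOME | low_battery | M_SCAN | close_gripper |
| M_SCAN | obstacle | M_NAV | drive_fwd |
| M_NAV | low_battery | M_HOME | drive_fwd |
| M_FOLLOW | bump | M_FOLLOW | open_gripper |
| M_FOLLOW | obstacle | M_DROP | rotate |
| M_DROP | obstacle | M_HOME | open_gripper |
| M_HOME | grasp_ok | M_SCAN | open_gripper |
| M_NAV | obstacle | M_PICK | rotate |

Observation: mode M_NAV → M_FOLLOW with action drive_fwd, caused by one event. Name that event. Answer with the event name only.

try grasp_ok: (M_NAV, grasp_ok) → (M_SCAN, rotate)
try arrived: (M_NAV, arrived) → (M_HOME, drive_fwd)
try target_seen: (M_NAV, target_seen) → (M_SCAN, close_gripper)
try bump: (M_NAV, bump) → (M_FOLLOW, drive_fwd)  ← matches
try obstacle: (M_NAV, obstacle) → (M_PICK, rotate)
try low_battery: (M_NAV, low_battery) → (M_HOME, drive_fwd)

bump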